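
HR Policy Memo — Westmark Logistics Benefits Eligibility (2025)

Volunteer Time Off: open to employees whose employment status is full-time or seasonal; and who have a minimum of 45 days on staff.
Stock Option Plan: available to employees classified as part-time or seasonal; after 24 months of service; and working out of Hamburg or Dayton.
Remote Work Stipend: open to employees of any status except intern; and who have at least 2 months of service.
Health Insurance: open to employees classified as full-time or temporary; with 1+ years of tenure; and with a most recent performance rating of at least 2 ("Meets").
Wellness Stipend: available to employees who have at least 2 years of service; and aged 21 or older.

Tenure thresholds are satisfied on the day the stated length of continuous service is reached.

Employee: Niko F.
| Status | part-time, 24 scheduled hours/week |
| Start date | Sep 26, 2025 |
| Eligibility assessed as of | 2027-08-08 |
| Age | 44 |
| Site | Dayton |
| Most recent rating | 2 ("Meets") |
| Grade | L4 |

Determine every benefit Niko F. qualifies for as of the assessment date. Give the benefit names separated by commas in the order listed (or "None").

Service from Sep 26, 2025 to 2027-08-08: 681 days.
Volunteer Time Off — status part-time ✗ (requires full-time or seasonal) → not eligible.
Stock Option Plan — status part-time ✓; service 681 days < 24 months (≈720 days) ✗ → not eligible.
Remote Work Stipend — status part-time ✓ (not excluded); service 681 days ≥ 2 months (≈60 days) ✓ → eligible.
Health Insurance — status part-time ✗ (requires full-time or temporary) → not eligible.
Wellness Stipend — service 681 days < 2 years (≈730 days) ✗ → not eligible.

Remote Work Stipend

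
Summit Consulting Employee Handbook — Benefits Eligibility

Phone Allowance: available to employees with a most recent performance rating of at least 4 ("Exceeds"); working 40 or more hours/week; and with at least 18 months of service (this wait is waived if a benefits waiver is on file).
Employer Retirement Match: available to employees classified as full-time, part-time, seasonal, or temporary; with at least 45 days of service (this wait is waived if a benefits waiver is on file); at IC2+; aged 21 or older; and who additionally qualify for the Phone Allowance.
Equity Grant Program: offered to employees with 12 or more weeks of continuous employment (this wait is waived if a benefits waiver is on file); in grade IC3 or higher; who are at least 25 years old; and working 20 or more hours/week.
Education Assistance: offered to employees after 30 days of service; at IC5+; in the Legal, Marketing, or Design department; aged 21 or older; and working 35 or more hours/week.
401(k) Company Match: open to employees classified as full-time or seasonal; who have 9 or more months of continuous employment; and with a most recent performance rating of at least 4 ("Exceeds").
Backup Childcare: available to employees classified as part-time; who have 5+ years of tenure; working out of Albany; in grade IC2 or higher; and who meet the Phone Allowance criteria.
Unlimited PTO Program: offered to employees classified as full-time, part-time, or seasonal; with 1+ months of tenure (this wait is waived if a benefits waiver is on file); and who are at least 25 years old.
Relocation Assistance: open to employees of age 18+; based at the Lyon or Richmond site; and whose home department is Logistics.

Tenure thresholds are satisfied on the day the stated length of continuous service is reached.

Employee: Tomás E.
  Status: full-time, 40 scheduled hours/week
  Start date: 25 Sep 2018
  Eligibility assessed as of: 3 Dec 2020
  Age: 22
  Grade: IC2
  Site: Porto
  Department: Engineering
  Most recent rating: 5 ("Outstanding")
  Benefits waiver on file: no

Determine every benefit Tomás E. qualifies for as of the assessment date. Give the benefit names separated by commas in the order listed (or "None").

Service from 25 Sep 2018 to 3 Dec 2020: 800 days.
Phone Allowance — rating 5 ≥ 4 ✓; 40 hrs/wk ≥ 40 ✓; no waiver, service 800 days ≥ 18 months (≈540 days) ✓ → eligible.
Employer Retirement Match — status full-time ✓; no waiver, service 800 days ≥ 45 days ✓; grade IC2 ≥ IC2 ✓; age 22 ≥ 21 ✓; eligible for Phone Allowance ✓ → eligible.
Equity Grant Program — no waiver, service 800 days ≥ 12 weeks (≈84 days) ✓; grade IC2 < IC3 ✗ → not eligible.
Education Assistance — service 800 days ≥ 30 days ✓; grade IC2 < IC5 ✗ → not eligible.
401(k) Company Match — status full-time ✓; service 800 days ≥ 9 months (≈270 days) ✓; rating 5 ≥ 4 ✓ → eligible.
Backup Childcare — status full-time ✗ (requires part-time) → not eligible.
Unlimited PTO Program — status full-time ✓; no waiver, service 800 days ≥ 1 month (≈30 days) ✓; age 22 < 25 ✗ → not eligible.
Relocation Assistance — age 22 ≥ 18 ✓; site Porto ✗ (not Lyon or Richmond) → not eligible.

Phone Allowance, Employer Retirement Match, 401(k) Company Match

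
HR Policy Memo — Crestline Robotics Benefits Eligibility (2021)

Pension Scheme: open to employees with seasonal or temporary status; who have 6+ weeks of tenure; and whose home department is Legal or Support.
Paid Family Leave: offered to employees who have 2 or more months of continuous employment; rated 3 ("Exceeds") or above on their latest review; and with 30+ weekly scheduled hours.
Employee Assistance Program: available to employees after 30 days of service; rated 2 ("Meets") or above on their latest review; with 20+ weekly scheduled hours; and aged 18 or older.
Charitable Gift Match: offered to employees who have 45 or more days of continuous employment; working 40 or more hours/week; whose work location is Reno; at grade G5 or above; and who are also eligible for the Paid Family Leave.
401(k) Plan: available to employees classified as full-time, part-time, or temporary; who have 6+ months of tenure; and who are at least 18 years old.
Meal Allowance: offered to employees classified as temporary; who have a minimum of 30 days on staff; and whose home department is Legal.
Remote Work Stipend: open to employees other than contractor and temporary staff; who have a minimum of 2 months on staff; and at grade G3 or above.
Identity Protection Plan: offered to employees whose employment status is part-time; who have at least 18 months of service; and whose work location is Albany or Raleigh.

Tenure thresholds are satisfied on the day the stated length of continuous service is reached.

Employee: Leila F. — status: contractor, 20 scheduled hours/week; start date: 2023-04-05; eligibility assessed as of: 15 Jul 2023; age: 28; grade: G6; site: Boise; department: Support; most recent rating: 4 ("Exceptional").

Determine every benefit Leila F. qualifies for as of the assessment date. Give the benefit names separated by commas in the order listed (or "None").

Employee Assistance Program

Service from 2023-04-05 to 15 Jul 2023: 101 days.
Pension Scheme — status contractor ✗ (requires seasonal or temporary) → not eligible.
Paid Family Leave — service 101 days ≥ 2 months (≈60 days) ✓; rating 4 ≥ 3 ✓; 20 hrs/wk < 30 ✗ → not eligible.
Employee Assistance Program — service 101 days ≥ 30 days ✓; rating 4 ≥ 2 ✓; 20 hrs/wk ≥ 20 ✓; age 28 ≥ 18 ✓ → eligible.
Charitable Gift Match — service 101 days ≥ 45 days ✓; 20 hrs/wk < 40 ✗ → not eligible.
401(k) Plan — status contractor ✗ (requires full-time, part-time, or temporary) → not eligible.
Meal Allowance — status contractor ✗ (requires temporary) → not eligible.
Remote Work Stipend — status contractor ✗ (excluded) → not eligible.
Identity Protection Plan — status contractor ✗ (requires part-time) → not eligible.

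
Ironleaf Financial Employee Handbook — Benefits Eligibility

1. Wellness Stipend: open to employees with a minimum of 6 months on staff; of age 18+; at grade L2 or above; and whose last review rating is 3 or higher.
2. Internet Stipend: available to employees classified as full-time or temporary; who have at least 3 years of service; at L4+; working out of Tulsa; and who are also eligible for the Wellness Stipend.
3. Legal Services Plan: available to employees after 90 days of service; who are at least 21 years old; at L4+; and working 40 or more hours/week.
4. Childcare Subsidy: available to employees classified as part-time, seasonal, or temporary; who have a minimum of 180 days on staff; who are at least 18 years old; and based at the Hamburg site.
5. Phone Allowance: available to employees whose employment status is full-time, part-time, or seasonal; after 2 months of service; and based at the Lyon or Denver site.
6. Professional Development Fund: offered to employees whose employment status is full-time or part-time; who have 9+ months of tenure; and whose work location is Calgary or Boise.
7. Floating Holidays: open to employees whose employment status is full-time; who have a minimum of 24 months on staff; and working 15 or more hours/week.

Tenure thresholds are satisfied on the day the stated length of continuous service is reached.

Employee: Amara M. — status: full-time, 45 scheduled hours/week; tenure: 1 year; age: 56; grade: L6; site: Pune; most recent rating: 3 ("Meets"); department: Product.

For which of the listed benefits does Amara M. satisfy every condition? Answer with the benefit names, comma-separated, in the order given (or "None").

Wellness Stipend, Legal Services Plan

Wellness Stipend — service 1 year ≥ 6 months (≈180 days) ✓; age 56 ≥ 18 ✓; grade L6 ≥ L2 ✓; rating 3 ≥ 3 ✓ → eligible.
Internet Stipend — status full-time ✓; service 1 year < 3 years ✗ → not eligible.
Legal Services Plan — service 1 year ≥ 90 days ✓; age 56 ≥ 21 ✓; grade L6 ≥ L4 ✓; 45 hrs/wk ≥ 40 ✓ → eligible.
Childcare Subsidy — status full-time ✗ (requires part-time, seasonal, or temporary) → not eligible.
Phone Allowance — status full-time ✓; service 1 year ≥ 2 months (≈60 days) ✓; site Pune ✗ (not Lyon or Denver) → not eligible.
Professional Development Fund — status full-time ✓; service 1 year ≥ 9 months (≈270 days) ✓; site Pune ✗ (not Calgary or Boise) → not eligible.
Floating Holidays — status full-time ✓; service 1 year < 24 months (≈720 days) ✗ → not eligible.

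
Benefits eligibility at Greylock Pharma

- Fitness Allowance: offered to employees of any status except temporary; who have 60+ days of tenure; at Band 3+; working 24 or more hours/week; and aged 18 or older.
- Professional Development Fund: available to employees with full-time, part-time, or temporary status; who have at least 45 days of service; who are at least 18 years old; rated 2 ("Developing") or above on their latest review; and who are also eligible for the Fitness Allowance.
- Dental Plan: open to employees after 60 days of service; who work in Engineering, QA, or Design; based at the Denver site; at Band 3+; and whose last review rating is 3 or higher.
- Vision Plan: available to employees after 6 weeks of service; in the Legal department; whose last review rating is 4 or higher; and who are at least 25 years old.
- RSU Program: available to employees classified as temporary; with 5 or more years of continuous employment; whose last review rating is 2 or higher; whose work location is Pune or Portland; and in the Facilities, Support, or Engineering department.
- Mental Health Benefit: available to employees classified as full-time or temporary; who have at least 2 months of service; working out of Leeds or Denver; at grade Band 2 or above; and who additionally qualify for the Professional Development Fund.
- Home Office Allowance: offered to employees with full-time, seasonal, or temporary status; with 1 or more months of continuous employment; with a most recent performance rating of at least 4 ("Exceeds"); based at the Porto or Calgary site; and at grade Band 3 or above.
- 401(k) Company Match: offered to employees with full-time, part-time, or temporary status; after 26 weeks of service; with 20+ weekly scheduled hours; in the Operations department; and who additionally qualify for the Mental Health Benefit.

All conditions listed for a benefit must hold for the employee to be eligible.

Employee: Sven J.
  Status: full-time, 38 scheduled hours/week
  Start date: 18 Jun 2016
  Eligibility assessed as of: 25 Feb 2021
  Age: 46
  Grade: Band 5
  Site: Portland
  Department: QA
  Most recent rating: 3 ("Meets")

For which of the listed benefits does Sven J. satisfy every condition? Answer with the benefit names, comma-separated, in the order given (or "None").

Service from 18 Jun 2016 to 25 Feb 2021: 1713 days.
Fitness Allowance — status full-time ✓ (not excluded); service 1713 days ≥ 60 days ✓; grade Band 5 ≥ Band 3 ✓; 38 hrs/wk ≥ 24 ✓; age 46 ≥ 18 ✓ → eligible.
Professional Development Fund — status full-time ✓; service 1713 days ≥ 45 days ✓; age 46 ≥ 18 ✓; rating 3 ≥ 2 ✓; eligible for Fitness Allowance ✓ → eligible.
Dental Plan — service 1713 days ≥ 60 days ✓; dept QA ✓; site Portland ✗ (not Denver) → not eligible.
Vision Plan — service 1713 days ≥ 6 weeks (≈42 days) ✓; dept QA ✗ → not eligible.
RSU Program — status full-time ✗ (requires temporary) → not eligible.
Mental Health Benefit — status full-time ✓; service 1713 days ≥ 2 months (≈60 days) ✓; site Portland ✗ (not Leeds or Denver) → not eligible.
Home Office Allowance — status full-time ✓; service 1713 days ≥ 1 month (≈30 days) ✓; rating 3 < 4 ✗ → not eligible.
401(k) Company Match — status full-time ✓; service 1713 days ≥ 26 weeks (≈182 days) ✓; 38 hrs/wk ≥ 20 ✓; dept QA ✗ → not eligible.

Fitness Allowance, Professional Development Fund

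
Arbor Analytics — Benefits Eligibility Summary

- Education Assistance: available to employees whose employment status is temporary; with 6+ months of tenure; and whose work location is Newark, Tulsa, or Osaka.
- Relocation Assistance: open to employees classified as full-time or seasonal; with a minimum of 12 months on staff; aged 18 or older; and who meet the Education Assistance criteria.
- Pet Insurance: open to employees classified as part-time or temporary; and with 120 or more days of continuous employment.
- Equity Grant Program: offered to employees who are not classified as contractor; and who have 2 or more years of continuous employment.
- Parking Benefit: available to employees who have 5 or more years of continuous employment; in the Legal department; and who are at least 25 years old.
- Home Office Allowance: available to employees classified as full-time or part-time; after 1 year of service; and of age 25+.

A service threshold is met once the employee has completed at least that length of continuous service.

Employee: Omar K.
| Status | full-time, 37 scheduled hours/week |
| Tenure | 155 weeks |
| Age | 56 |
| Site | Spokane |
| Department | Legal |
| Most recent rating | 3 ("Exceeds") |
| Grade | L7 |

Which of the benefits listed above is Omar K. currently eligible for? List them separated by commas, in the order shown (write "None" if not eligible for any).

Education Assistance — status full-time ✗ (requires temporary) → not eligible.
Relocation Assistance — status full-time ✓; service 155 weeks ≥ 12 months (≈360 days) ✓; age 56 ≥ 18 ✓; not eligible for Education Assistance ✗ → not eligible.
Pet Insurance — status full-time ✗ (requires part-time or temporary) → not eligible.
Equity Grant Program — status full-time ✓ (not excluded); service 155 weeks ≥ 2 years (≈730 days) ✓ → eligible.
Parking Benefit — service 155 weeks < 5 years (≈1825 days) ✗ → not eligible.
Home Office Allowance — status full-time ✓; service 155 weeks ≥ 1 year (≈365 days) ✓; age 56 ≥ 25 ✓ → eligible.

Equity Grant Program, Home Office Allowance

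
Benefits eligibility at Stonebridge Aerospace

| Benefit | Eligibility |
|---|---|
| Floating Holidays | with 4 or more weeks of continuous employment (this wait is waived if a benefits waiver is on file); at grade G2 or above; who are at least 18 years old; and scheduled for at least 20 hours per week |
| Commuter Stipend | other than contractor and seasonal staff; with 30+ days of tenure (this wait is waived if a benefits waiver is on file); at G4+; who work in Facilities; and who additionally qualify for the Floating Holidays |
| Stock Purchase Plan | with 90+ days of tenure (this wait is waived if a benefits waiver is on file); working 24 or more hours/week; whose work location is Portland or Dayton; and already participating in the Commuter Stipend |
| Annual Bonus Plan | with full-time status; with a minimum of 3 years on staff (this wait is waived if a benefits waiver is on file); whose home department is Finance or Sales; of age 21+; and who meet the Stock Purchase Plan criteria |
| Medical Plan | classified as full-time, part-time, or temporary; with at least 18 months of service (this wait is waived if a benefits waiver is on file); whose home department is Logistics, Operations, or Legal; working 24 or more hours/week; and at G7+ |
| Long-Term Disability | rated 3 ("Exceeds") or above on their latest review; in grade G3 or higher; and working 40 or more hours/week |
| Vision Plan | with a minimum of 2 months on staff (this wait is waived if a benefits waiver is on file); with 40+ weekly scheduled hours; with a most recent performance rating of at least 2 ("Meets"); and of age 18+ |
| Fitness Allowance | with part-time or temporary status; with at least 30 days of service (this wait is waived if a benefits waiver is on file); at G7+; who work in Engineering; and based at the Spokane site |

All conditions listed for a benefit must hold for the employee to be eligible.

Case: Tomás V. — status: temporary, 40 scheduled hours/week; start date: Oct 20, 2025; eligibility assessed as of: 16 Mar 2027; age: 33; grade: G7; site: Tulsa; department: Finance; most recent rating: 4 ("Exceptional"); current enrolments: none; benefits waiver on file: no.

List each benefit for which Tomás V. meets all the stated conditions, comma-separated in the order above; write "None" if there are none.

Floating Holidays, Long-Term Disability, Vision Plan

Service from Oct 20, 2025 to 16 Mar 2027: 512 days.
Floating Holidays — no waiver, service 512 days ≥ 4 weeks (≈28 days) ✓; grade G7 ≥ G2 ✓; age 33 ≥ 18 ✓; 40 hrs/wk ≥ 20 ✓ → eligible.
Commuter Stipend — status temporary ✓ (not excluded); no waiver, service 512 days ≥ 30 days ✓; grade G7 ≥ G4 ✓; dept Finance ✗ → not eligible.
Stock Purchase Plan — no waiver, service 512 days ≥ 90 days ✓; 40 hrs/wk ≥ 24 ✓; site Tulsa ✗ (not Portland or Dayton) → not eligible.
Annual Bonus Plan — status temporary ✗ (requires full-time) → not eligible.
Medical Plan — status temporary ✓; no waiver, service 512 days < 18 months (≈540 days) ✗ → not eligible.
Long-Term Disability — rating 4 ≥ 3 ✓; grade G7 ≥ G3 ✓; 40 hrs/wk ≥ 40 ✓ → eligible.
Vision Plan — no waiver, service 512 days ≥ 2 months (≈60 days) ✓; 40 hrs/wk ≥ 40 ✓; rating 4 ≥ 2 ✓; age 33 ≥ 18 ✓ → eligible.
Fitness Allowance — status temporary ✓; no waiver, service 512 days ≥ 30 days ✓; grade G7 ≥ G7 ✓; dept Finance ✗ → not eligible.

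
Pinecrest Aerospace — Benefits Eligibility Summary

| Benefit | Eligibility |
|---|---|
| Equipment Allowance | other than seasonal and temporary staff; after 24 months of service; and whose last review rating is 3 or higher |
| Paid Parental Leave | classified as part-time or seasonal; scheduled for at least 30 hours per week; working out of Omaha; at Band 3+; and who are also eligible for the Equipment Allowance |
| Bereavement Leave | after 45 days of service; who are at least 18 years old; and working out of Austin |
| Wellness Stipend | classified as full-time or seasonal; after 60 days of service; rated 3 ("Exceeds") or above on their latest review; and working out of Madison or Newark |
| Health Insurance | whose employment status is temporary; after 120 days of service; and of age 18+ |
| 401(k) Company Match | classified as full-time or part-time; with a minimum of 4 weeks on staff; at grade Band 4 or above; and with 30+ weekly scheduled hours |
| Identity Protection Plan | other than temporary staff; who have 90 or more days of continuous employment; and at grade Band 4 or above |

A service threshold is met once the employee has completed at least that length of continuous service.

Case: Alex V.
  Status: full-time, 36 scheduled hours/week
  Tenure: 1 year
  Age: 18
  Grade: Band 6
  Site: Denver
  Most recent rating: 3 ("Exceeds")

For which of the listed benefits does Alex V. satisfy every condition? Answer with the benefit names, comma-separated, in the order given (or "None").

Equipment Allowance — status full-time ✓ (not excluded); service 1 year < 24 months (≈720 days) ✗ → not eligible.
Paid Parental Leave — status full-time ✗ (requires part-time or seasonal) → not eligible.
Bereavement Leave — service 1 year ≥ 45 days ✓; age 18 ≥ 18 ✓; site Denver ✗ (not Austin) → not eligible.
Wellness Stipend — status full-time ✓; service 1 year ≥ 60 days ✓; rating 3 ≥ 3 ✓; site Denver ✗ (not Madison or Newark) → not eligible.
Health Insurance — status full-time ✗ (requires temporary) → not eligible.
401(k) Company Match — status full-time ✓; service 1 year ≥ 4 weeks (≈28 days) ✓; grade Band 6 ≥ Band 4 ✓; 36 hrs/wk ≥ 30 ✓ → eligible.
Identity Protection Plan — status full-time ✓ (not excluded); service 1 year ≥ 90 days ✓; grade Band 6 ≥ Band 4 ✓ → eligible.

401(k) Company Match, Identity Protection Plan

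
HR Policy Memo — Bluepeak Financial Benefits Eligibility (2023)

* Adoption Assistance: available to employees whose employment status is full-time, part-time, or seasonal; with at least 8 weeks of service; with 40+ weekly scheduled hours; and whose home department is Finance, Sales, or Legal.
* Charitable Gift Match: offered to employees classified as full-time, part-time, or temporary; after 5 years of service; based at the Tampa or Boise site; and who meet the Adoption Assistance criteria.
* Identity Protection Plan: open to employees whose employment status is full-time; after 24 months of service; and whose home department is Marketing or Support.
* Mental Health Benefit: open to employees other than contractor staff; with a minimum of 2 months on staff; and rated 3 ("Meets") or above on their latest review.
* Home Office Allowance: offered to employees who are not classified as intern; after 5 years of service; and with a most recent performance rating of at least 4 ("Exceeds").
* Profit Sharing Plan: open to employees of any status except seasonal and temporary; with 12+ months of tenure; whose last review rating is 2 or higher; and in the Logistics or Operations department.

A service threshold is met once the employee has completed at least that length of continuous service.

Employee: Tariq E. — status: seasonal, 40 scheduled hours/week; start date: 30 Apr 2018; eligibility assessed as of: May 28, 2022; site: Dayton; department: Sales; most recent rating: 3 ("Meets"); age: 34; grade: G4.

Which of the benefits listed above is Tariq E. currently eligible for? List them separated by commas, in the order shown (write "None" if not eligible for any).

Service from 30 Apr 2018 to May 28, 2022: 1489 days.
Adoption Assistance — status seasonal ✓; service 1489 days ≥ 8 weeks (≈56 days) ✓; 40 hrs/wk ≥ 40 ✓; dept Sales ✓ → eligible.
Charitable Gift Match — status seasonal ✗ (requires full-time, part-time, or temporary) → not eligible.
Identity Protection Plan — status seasonal ✗ (requires full-time) → not eligible.
Mental Health Benefit — status seasonal ✓ (not excluded); service 1489 days ≥ 2 months (≈60 days) ✓; rating 3 ≥ 3 ✓ → eligible.
Home Office Allowance — status seasonal ✓ (not excluded); service 1489 days < 5 years (≈1825 days) ✗ → not eligible.
Profit Sharing Plan — status seasonal ✗ (excluded) → not eligible.

Adoption Assistance, Mental Health Benefit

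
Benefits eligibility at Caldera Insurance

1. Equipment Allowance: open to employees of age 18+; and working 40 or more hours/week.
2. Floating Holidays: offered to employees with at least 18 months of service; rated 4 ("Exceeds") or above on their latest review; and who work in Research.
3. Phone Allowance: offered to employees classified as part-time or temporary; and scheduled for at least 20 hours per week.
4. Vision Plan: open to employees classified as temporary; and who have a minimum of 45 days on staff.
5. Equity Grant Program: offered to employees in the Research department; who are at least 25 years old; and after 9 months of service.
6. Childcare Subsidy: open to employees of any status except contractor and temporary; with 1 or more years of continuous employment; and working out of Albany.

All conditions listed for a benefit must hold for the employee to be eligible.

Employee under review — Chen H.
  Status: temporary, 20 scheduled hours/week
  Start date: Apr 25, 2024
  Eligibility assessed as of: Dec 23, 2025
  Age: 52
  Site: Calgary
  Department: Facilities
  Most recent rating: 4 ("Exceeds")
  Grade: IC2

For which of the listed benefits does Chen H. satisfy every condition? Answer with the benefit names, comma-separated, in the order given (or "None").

Phone Allowance, Vision Plan

Service from Apr 25, 2024 to Dec 23, 2025: 607 days.
Equipment Allowance — age 52 ≥ 18 ✓; 20 hrs/wk < 40 ✗ → not eligible.
Floating Holidays — service 607 days ≥ 18 months (≈540 days) ✓; rating 4 ≥ 4 ✓; dept Facilities ✗ → not eligible.
Phone Allowance — status temporary ✓; 20 hrs/wk ≥ 20 ✓ → eligible.
Vision Plan — status temporary ✓; service 607 days ≥ 45 days ✓ → eligible.
Equity Grant Program — dept Facilities ✗ → not eligible.
Childcare Subsidy — status temporary ✗ (excluded) → not eligible.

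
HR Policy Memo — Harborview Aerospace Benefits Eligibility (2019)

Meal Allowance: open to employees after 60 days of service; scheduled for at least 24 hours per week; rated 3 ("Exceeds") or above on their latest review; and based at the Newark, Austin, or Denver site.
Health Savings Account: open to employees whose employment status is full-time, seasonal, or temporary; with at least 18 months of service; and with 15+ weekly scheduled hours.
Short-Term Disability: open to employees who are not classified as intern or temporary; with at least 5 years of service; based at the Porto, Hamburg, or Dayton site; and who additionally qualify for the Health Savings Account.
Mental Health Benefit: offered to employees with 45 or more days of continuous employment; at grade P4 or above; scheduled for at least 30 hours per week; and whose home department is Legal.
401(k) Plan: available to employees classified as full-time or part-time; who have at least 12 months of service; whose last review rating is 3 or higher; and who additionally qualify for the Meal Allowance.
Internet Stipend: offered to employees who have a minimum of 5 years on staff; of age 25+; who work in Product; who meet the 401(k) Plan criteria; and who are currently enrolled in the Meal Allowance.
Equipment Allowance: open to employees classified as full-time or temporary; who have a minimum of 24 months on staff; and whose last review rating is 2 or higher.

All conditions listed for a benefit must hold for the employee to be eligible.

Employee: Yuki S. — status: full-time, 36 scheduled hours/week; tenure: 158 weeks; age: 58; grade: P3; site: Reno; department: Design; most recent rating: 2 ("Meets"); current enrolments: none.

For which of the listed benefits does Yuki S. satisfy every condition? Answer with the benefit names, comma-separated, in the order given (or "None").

Health Savings Account, Equipment Allowance

Meal Allowance — service 158 weeks ≥ 60 days ✓; 36 hrs/wk ≥ 24 ✓; rating 2 < 3 ✗ → not eligible.
Health Savings Account — status full-time ✓; service 158 weeks ≥ 18 months (≈540 days) ✓; 36 hrs/wk ≥ 15 ✓ → eligible.
Short-Term Disability — status full-time ✓ (not excluded); service 158 weeks < 5 years (≈1825 days) ✗ → not eligible.
Mental Health Benefit — service 158 weeks ≥ 45 days ✓; grade P3 < P4 ✗ → not eligible.
401(k) Plan — status full-time ✓; service 158 weeks ≥ 12 months (≈360 days) ✓; rating 2 < 3 ✗ → not eligible.
Internet Stipend — service 158 weeks < 5 years (≈1825 days) ✗ → not eligible.
Equipment Allowance — status full-time ✓; service 158 weeks ≥ 24 months (≈720 days) ✓; rating 2 ≥ 2 ✓ → eligible.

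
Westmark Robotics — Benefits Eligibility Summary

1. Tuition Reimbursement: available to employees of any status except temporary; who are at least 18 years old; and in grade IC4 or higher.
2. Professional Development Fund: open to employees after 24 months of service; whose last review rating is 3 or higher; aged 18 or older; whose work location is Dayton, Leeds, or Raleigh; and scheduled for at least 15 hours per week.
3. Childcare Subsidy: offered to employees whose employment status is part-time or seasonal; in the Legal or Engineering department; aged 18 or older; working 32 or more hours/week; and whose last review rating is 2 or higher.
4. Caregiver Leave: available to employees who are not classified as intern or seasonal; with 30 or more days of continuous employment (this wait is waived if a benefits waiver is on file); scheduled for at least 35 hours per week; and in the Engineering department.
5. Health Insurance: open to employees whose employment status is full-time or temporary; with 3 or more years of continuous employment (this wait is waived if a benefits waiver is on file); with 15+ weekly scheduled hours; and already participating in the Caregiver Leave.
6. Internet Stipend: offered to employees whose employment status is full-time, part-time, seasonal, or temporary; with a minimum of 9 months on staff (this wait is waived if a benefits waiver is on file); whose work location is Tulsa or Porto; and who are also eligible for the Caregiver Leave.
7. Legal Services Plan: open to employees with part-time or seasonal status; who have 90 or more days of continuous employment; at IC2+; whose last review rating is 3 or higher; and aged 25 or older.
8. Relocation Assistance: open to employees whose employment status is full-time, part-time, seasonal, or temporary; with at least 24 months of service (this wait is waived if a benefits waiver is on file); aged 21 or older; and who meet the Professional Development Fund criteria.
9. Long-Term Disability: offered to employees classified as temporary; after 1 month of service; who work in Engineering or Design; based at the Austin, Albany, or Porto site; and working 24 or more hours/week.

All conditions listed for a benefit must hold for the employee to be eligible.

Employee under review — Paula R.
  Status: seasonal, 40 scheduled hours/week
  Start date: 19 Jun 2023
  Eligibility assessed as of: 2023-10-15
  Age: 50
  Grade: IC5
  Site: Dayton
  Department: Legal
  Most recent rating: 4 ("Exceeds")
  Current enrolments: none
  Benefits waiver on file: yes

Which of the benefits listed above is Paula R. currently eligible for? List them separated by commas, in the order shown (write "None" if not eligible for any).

Service from 19 Jun 2023 to 2023-10-15: 118 days.
Tuition Reimbursement — status seasonal ✓ (not excluded); age 50 ≥ 18 ✓; grade IC5 ≥ IC4 ✓ → eligible.
Professional Development Fund — service 118 days < 24 months (≈720 days) ✗ → not eligible.
Childcare Subsidy — status seasonal ✓; dept Legal ✓; age 50 ≥ 18 ✓; 40 hrs/wk ≥ 32 ✓; rating 4 ≥ 2 ✓ → eligible.
Caregiver Leave — status seasonal ✗ (excluded) → not eligible.
Health Insurance — status seasonal ✗ (requires full-time or temporary) → not eligible.
Internet Stipend — status seasonal ✓; benefits waiver on file ✓; site Dayton ✗ (not Tulsa or Porto) → not eligible.
Legal Services Plan — status seasonal ✓; service 118 days ≥ 90 days ✓; grade IC5 ≥ IC2 ✓; rating 4 ≥ 3 ✓; age 50 ≥ 25 ✓ → eligible.
Relocation Assistance — status seasonal ✓; benefits waiver on file ✓; age 50 ≥ 21 ✓; not eligible for Professional Development Fund ✗ → not eligible.
Long-Term Disability — status seasonal ✗ (requires temporary) → not eligible.

Tuition Reimbursement, Childcare Subsidy, Legal Services Plan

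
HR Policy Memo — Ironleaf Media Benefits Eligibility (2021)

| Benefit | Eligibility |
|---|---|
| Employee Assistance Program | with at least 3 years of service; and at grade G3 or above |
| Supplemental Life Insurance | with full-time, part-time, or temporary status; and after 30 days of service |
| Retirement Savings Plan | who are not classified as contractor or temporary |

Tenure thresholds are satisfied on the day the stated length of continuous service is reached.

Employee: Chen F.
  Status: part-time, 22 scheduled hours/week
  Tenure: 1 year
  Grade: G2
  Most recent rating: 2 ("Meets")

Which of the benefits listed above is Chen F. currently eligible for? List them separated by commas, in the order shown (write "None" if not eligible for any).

Employee Assistance Program — service 1 year < 3 years ✗ → not eligible.
Supplemental Life Insurance — status part-time ✓; service 1 year ≥ 30 days ✓ → eligible.
Retirement Savings Plan — status part-time ✓ (not excluded) → eligible.

Supplemental Life Insurance, Retirement Savings Plan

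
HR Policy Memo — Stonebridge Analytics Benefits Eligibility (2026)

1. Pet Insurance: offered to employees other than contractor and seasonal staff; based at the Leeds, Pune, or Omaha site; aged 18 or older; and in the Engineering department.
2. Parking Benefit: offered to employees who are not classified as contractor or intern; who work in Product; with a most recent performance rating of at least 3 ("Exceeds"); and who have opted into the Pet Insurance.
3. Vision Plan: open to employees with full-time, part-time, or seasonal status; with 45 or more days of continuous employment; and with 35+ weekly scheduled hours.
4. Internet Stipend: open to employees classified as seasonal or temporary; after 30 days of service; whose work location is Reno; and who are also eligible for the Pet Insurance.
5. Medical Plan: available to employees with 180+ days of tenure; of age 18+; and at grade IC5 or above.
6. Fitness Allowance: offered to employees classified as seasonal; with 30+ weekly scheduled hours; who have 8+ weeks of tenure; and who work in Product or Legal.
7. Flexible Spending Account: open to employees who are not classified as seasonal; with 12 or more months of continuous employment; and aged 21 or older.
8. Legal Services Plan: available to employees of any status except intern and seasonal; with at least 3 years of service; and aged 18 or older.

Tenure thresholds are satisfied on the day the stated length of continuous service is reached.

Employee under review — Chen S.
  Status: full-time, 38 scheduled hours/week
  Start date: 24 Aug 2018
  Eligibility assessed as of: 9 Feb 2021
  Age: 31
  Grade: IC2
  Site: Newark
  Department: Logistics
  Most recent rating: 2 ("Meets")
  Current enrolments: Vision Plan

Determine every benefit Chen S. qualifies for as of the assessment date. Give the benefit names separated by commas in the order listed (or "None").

Service from 24 Aug 2018 to 9 Feb 2021: 900 days.
Pet Insurance — status full-time ✓ (not excluded); site Newark ✗ (not Leeds, Pune, or Omaha) → not eligible.
Parking Benefit — status full-time ✓ (not excluded); dept Logistics ✗ → not eligible.
Vision Plan — status full-time ✓; service 900 days ≥ 45 days ✓; 38 hrs/wk ≥ 35 ✓ → eligible.
Internet Stipend — status full-time ✗ (requires seasonal or temporary) → not eligible.
Medical Plan — service 900 days ≥ 180 days ✓; age 31 ≥ 18 ✓; grade IC2 < IC5 ✗ → not eligible.
Fitness Allowance — status full-time ✗ (requires seasonal) → not eligible.
Flexible Spending Account — status full-time ✓ (not excluded); service 900 days ≥ 12 months (≈360 days) ✓; age 31 ≥ 21 ✓ → eligible.
Legal Services Plan — status full-time ✓ (not excluded); service 900 days < 3 years (≈1095 days) ✗ → not eligible.

Vision Plan, Flexible Spending Account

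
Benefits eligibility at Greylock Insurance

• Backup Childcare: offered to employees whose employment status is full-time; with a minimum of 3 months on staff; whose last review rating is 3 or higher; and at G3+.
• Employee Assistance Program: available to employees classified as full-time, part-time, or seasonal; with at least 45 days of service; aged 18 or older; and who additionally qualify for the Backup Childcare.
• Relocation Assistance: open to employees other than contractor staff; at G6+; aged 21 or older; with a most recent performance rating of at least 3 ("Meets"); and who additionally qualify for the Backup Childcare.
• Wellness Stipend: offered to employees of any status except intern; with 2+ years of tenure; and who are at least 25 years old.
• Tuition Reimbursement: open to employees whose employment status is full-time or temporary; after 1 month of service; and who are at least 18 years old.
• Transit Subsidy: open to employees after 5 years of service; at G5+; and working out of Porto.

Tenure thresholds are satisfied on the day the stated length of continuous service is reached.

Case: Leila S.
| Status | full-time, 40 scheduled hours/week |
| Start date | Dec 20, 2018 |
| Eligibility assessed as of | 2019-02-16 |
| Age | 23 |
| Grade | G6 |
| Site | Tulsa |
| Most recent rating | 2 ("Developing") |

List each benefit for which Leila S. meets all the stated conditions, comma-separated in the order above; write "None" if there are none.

Tuition Reimbursement

Service from Dec 20, 2018 to 2019-02-16: 58 days.
Backup Childcare — status full-time ✓; service 58 days < 3 months (≈90 days) ✗ → not eligible.
Employee Assistance Program — status full-time ✓; service 58 days ≥ 45 days ✓; age 23 ≥ 18 ✓; not eligible for Backup Childcare ✗ → not eligible.
Relocation Assistance — status full-time ✓ (not excluded); grade G6 ≥ G6 ✓; age 23 ≥ 21 ✓; rating 2 < 3 ✗ → not eligible.
Wellness Stipend — status full-time ✓ (not excluded); service 58 days < 2 years (≈730 days) ✗ → not eligible.
Tuition Reimbursement — status full-time ✓; service 58 days ≥ 1 month (≈30 days) ✓; age 23 ≥ 18 ✓ → eligible.
Transit Subsidy — service 58 days < 5 years (≈1825 days) ✗ → not eligible.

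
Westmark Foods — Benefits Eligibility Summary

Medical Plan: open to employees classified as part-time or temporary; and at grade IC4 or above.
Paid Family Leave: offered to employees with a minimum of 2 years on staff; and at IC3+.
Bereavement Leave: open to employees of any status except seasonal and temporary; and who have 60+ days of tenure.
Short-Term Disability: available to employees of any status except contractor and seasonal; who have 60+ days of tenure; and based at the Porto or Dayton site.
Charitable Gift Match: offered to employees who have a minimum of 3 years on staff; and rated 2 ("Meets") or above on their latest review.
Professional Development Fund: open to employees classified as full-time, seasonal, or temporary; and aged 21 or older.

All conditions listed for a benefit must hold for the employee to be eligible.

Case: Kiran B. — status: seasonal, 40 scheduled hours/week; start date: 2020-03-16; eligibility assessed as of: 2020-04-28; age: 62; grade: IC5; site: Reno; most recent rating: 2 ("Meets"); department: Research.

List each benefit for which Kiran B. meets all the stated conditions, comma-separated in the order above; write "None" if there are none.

Service from 2020-03-16 to 2020-04-28: 43 days.
Medical Plan — status seasonal ✗ (requires part-time or temporary) → not eligible.
Paid Family Leave — service 43 days < 2 years (≈730 days) ✗ → not eligible.
Bereavement Leave — status seasonal ✗ (excluded) → not eligible.
Short-Term Disability — status seasonal ✗ (excluded) → not eligible.
Charitable Gift Match — service 43 days < 3 years (≈1095 days) ✗ → not eligible.
Professional Development Fund — status seasonal ✓; age 62 ≥ 21 ✓ → eligible.

Professional Development Fund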